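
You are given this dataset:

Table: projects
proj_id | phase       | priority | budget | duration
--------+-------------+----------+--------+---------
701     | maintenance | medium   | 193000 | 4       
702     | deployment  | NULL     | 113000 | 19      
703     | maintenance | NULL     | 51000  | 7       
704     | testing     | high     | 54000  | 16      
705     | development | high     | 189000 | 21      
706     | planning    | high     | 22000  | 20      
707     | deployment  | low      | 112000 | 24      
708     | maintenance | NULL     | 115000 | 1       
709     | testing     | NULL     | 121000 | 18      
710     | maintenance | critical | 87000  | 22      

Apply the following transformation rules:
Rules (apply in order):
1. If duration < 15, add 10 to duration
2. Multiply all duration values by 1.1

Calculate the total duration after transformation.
200.2

Step 1: Apply Rule 1 - Add 10 to records with duration < 15
  - 3 records affected: 12 + (3 × 10) = 42
  - Unaffected records: 140
  - Sum after Rule 1: 182
Step 2: Apply Rule 2 - Multiply all by 1.1
  - 182 × 1.1 = 200.2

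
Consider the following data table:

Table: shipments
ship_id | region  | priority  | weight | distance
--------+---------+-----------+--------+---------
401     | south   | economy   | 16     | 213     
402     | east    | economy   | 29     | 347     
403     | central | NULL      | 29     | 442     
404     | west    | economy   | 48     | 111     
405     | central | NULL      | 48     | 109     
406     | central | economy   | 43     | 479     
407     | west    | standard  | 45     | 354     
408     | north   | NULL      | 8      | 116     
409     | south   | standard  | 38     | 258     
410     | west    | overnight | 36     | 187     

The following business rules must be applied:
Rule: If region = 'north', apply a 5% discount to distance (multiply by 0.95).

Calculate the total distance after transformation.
2610.2

Step 1: Records with region = 'north' have total distance = 116
Step 2: Apply multiplier: 116 × 0.95 = 110.2
Step 3: Other records total: 2500
Step 4: Final sum = 110.2 + 2500 = 2610.2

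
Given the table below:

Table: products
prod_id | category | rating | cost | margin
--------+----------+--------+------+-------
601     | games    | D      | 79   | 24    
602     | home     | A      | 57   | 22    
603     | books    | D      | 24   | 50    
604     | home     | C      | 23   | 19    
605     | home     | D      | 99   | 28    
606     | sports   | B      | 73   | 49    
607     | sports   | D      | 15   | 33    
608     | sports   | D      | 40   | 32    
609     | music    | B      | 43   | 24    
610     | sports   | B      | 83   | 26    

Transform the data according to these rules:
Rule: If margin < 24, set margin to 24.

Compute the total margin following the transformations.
314

Step 1: 2 records have margin < 24
Step 2: These records originally summed to 41
Step 3: After setting to minimum: 2 × 24 = 48
Step 4: Unaffected records sum: 266
Step 5: Final sum = 48 + 266 = 314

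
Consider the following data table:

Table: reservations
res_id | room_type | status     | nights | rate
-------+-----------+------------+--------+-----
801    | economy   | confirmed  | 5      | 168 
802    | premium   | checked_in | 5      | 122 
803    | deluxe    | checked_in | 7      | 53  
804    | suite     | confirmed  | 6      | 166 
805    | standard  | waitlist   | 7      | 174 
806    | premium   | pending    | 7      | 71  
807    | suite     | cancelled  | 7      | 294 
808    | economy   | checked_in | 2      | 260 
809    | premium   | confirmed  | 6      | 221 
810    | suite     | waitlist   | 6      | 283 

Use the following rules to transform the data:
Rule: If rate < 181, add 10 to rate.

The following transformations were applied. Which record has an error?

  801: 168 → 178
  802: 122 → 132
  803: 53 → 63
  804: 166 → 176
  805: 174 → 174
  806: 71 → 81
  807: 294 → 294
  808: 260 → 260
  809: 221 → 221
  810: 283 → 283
Record 805 has an error. The correct transformed value should be 184, not 174.

Step 1: Check each record against the rule
Step 2: Record 805 has rate = 174
Step 3: Since 174 < 181, the bonus should have been applied
Step 4: Correct value = 184, but claimed value = 174
Conclusion: Record 805 has the error.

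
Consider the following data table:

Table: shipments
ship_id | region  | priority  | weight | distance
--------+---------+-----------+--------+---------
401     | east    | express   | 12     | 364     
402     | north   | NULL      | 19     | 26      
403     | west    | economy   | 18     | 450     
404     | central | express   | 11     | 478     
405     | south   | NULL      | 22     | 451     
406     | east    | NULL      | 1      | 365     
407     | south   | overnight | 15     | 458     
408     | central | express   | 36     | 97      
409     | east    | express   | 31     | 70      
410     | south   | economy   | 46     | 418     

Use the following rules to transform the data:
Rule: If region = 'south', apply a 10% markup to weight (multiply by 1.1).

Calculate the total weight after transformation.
219.3

Step 1: Records with region = 'south' have total weight = 83
Step 2: Apply multiplier: 83 × 1.1 = 91.3
Step 3: Other records total: 128
Step 4: Final sum = 91.3 + 128 = 219.3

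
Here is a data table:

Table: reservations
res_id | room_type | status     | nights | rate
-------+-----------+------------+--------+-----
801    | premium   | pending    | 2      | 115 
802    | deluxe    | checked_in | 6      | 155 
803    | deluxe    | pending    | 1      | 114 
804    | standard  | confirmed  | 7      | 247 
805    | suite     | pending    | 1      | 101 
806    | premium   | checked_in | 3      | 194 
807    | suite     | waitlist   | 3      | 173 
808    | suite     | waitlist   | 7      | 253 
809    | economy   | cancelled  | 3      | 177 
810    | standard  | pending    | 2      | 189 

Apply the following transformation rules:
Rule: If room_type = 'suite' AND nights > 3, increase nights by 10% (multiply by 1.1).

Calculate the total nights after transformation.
35.7

Step 1: Find records where room_type = 'suite' AND nights > 3
Step 2: 1 records match, summing to 7
Step 3: After multiplier: 7 × 1.1 = 7.7
Step 4: Unaffected records sum: 28
Step 5: Final sum = 7.7 + 28 = 35.7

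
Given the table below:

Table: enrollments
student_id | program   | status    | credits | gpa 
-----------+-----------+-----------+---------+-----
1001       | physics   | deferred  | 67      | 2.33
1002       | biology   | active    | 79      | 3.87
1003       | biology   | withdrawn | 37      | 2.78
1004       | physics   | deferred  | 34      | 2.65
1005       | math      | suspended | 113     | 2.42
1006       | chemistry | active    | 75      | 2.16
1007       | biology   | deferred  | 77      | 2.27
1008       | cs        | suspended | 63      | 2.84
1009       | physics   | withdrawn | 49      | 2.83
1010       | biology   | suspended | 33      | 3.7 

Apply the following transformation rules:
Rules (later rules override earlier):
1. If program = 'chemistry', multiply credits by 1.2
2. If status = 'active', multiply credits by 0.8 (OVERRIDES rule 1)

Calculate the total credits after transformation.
596.2

Step 1: Rule 2 takes priority for records with status = 'active'
  - 2 records: 154 × 0.8 = 123.2
Step 2: Rule 1 applies to remaining records with program = 'chemistry'
  - 0 records: 0 × 1.2 = 0.0
Step 3: Other records unchanged: 473
Step 4: Final sum = 123.2 + 0.0 + 473 = 596.2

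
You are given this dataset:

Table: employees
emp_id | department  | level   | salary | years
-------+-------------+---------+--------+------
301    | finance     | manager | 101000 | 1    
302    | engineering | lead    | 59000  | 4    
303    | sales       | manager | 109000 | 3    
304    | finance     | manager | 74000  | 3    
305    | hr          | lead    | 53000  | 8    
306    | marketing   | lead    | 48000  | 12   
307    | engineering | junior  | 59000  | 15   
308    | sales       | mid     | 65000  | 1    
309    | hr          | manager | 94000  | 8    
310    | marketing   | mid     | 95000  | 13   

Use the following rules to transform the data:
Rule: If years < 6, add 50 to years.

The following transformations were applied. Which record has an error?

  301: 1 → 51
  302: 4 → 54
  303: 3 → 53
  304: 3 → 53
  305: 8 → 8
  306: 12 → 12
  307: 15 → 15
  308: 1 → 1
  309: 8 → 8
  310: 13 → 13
Record 308 has an error. The correct transformed value should be 51, not 1.

Step 1: Check each record against the rule
Step 2: Record 308 has years = 1
Step 3: Since 1 < 6, the bonus should have been applied
Step 4: Correct value = 51, but claimed value = 1
Conclusion: Record 308 has the error.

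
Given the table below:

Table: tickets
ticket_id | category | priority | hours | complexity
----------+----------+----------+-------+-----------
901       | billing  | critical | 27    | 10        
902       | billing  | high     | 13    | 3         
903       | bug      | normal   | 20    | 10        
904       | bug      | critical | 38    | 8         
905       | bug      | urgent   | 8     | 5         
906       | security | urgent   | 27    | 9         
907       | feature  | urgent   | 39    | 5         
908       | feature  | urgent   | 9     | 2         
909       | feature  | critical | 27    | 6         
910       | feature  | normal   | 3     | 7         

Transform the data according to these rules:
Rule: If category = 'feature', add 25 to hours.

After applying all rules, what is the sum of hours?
311

Step 1: Count records where category = 'feature': 4
Step 2: Total bonus added: 4 × 25 = 100
Step 3: Original sum of hours: 211
Step 4: Final sum = 211 + 100 = 311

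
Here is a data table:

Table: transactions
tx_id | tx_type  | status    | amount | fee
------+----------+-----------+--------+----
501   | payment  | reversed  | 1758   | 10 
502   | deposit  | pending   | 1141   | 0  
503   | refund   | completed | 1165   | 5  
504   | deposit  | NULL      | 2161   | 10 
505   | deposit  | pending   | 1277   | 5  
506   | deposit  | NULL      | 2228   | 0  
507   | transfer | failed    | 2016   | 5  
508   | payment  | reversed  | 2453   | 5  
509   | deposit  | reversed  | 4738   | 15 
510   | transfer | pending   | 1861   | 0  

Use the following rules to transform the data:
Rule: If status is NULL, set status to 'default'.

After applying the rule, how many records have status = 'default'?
2

Step 1: Count records where status IS NULL
Step 2: Found 2 records with NULL status
Step 3: These records will have status set to 'default'
Step 4: Records already having status = 'default': 0
Step 5: Answer: 2 + 0 = 2 records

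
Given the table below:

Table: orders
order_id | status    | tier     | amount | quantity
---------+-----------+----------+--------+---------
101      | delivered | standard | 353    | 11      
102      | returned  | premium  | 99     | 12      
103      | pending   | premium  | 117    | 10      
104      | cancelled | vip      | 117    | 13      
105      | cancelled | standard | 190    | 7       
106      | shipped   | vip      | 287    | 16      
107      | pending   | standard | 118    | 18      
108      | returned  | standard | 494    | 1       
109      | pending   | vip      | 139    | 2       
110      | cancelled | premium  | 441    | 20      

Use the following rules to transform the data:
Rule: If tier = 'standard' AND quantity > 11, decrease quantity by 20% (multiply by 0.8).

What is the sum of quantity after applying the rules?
106.4

Step 1: Find records where tier = 'standard' AND quantity > 11
Step 2: 1 records match, summing to 18
Step 3: After multiplier: 18 × 0.8 = 14.4
Step 4: Unaffected records sum: 92
Step 5: Final sum = 14.4 + 92 = 106.4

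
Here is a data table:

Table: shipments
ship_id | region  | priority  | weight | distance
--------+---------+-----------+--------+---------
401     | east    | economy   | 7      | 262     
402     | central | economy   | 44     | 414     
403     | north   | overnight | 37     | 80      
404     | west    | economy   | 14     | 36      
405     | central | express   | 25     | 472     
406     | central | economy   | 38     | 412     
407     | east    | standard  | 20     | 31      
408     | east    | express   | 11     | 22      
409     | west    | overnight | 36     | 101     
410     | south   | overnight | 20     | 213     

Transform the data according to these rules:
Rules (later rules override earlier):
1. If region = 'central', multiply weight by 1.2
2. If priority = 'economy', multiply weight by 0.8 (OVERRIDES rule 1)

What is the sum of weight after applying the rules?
236.4

Step 1: Rule 2 takes priority for records with priority = 'economy'
  - 4 records: 103 × 0.8 = 82.4
Step 2: Rule 1 applies to remaining records with region = 'central'
  - 1 records: 25 × 1.2 = 30.0
Step 3: Other records unchanged: 124
Step 4: Final sum = 82.4 + 30.0 + 124 = 236.4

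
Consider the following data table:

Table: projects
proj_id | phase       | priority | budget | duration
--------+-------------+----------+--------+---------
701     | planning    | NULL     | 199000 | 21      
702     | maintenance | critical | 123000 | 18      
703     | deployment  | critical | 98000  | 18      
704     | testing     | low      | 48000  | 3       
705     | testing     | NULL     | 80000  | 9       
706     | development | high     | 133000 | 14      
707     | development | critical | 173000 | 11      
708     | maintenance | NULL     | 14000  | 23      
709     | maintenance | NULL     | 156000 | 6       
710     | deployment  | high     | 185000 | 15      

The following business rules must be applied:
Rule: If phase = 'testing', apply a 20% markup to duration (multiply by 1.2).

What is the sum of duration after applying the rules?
140.4

Step 1: Records with phase = 'testing' have total duration = 12
Step 2: Apply multiplier: 12 × 1.2 = 14.4
Step 3: Other records total: 126
Step 4: Final sum = 14.4 + 126 = 140.4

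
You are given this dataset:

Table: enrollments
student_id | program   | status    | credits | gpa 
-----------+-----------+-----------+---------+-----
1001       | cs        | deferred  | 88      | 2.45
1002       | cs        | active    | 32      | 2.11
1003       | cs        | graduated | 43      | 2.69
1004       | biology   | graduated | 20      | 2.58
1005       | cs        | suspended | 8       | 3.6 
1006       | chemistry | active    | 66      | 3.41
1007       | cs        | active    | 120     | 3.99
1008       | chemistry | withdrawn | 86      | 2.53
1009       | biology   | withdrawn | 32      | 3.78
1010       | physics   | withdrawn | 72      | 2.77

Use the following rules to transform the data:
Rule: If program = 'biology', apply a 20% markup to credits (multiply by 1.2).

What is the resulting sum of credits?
577.4

Step 1: Records with program = 'biology' have total credits = 52
Step 2: Apply multiplier: 52 × 1.2 = 62.4
Step 3: Other records total: 515
Step 4: Final sum = 62.4 + 515 = 577.4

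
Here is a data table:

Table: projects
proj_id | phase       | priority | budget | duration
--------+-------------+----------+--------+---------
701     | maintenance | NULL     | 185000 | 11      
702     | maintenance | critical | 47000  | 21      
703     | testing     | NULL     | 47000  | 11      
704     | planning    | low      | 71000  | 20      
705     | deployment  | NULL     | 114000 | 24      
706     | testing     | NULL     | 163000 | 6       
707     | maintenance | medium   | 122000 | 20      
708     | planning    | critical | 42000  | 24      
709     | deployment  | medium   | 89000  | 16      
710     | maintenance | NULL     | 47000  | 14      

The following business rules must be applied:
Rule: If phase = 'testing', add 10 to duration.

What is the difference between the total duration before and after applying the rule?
20

Step 1: Original sum of duration = 167
Step 2: 2 records have phase = 'testing'
Step 3: Each affected record changes by 10
Step 4: Total change = 2 × 10 = 20
Step 5: New sum = 167 + 20 = 187
Step 6: Difference = |187 - 167| = 20
        (Sum increased by 20)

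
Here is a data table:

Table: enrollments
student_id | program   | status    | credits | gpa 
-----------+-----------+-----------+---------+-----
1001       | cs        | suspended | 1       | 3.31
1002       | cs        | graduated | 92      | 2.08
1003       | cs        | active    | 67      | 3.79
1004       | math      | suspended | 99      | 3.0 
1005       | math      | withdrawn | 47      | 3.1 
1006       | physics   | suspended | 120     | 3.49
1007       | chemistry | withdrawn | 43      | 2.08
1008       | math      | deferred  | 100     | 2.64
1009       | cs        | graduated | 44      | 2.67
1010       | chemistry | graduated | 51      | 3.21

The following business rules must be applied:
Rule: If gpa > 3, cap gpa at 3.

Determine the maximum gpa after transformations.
3

Step 1: Original maximum gpa = 3.79
Step 2: Apply cap at 3
Step 3: 5 records had gpa > 3 and were capped
Step 4: Maximum after transformation = 3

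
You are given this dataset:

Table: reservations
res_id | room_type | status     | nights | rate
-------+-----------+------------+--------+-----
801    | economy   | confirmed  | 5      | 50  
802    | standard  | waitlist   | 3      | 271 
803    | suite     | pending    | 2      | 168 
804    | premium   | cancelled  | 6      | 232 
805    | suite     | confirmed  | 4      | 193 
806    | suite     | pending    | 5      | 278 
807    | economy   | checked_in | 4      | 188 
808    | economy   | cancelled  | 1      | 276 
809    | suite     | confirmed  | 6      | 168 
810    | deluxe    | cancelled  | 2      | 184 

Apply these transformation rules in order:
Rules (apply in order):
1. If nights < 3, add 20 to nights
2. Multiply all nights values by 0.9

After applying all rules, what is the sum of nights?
88.2

Step 1: Apply Rule 1 - Add 20 to records with nights < 3
  - 3 records affected: 5 + (3 × 20) = 65
  - Unaffected records: 33
  - Sum after Rule 1: 98
Step 2: Apply Rule 2 - Multiply all by 0.9
  - 98 × 0.9 = 88.2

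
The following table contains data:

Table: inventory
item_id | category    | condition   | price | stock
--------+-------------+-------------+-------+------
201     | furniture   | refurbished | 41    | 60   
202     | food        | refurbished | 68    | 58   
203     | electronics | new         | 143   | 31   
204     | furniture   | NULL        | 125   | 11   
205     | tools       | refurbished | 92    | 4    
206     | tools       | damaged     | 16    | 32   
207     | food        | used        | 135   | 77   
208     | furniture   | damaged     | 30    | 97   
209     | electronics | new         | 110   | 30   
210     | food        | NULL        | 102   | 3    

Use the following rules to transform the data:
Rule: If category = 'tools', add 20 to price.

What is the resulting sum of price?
902

Step 1: Count records where category = 'tools': 2
Step 2: Total bonus added: 2 × 20 = 40
Step 3: Original sum of price: 862
Step 4: Final sum = 862 + 40 = 902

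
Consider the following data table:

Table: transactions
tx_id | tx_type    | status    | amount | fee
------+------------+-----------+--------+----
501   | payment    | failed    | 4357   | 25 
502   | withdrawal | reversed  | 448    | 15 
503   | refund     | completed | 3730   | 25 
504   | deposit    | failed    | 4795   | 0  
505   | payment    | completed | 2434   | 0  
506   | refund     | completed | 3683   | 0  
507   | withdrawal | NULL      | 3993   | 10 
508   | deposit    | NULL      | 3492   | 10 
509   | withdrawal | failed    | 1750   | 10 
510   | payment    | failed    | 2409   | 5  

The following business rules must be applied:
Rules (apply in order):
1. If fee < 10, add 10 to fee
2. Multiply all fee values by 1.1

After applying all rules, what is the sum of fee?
154.0

Step 1: Apply Rule 1 - Add 10 to records with fee < 10
  - 4 records affected: 5 + (4 × 10) = 45
  - Unaffected records: 95
  - Sum after Rule 1: 140
Step 2: Apply Rule 2 - Multiply all by 1.1
  - 140 × 1.1 = 154.0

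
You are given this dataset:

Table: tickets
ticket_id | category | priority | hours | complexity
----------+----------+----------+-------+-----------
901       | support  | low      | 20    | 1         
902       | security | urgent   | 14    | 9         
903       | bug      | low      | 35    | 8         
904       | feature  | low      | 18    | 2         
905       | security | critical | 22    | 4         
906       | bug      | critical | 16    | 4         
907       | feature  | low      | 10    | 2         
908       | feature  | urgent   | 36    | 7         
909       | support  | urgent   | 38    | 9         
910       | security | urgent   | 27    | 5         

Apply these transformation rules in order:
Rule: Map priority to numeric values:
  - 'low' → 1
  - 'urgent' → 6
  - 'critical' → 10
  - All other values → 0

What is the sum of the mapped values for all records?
48

Step 1: Apply mapping to each record
Step 2: Count by status:
  'low': 4 records × 1 = 4
  'urgent': 4 records × 6 = 24
  'critical': 2 records × 10 = 20
Step 3: Sum all mapped values = 48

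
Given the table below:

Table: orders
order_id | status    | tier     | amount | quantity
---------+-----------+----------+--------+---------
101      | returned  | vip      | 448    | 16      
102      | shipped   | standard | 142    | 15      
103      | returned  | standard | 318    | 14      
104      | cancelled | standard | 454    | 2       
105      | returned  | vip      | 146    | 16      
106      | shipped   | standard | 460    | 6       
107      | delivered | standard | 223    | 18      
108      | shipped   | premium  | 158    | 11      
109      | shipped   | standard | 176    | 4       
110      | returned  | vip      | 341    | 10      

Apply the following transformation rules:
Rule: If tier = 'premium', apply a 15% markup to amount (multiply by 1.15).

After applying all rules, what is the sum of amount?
2889.7

Step 1: Records with tier = 'premium' have total amount = 158
Step 2: Apply multiplier: 158 × 1.15 = 181.7
Step 3: Other records total: 2708
Step 4: Final sum = 181.7 + 2708 = 2889.7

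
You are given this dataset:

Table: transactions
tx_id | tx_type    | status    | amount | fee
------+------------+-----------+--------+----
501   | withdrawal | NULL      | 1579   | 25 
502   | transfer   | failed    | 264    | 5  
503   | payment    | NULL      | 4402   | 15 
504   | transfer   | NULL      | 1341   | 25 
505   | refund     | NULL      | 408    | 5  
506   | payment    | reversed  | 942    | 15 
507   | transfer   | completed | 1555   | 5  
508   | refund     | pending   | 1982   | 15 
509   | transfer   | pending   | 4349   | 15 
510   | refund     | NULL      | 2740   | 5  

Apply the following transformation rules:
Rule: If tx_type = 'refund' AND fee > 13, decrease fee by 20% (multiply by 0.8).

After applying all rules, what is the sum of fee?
127.0

Step 1: Find records where tx_type = 'refund' AND fee > 13
Step 2: 1 records match, summing to 15
Step 3: After multiplier: 15 × 0.8 = 12.0
Step 4: Unaffected records sum: 115
Step 5: Final sum = 12.0 + 115 = 127.0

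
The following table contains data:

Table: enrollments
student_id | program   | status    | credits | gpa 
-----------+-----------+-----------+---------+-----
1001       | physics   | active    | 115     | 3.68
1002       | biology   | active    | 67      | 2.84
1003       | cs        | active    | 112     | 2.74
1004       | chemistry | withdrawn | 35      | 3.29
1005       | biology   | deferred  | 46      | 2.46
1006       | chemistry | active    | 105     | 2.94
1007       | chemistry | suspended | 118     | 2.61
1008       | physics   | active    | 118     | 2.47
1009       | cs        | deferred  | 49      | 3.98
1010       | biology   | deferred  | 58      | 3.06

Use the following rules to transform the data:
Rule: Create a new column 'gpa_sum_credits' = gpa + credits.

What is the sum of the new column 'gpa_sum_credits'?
853.07

Step 1: For each record, compute gpa + credits
Example calculations:
  3.68 + 115 = 118.68
  2.84 + 67 = 69.84
  2.74 + 112 = 114.74
  ...
Step 2: Sum all derived values
Step 3: Total = 853.07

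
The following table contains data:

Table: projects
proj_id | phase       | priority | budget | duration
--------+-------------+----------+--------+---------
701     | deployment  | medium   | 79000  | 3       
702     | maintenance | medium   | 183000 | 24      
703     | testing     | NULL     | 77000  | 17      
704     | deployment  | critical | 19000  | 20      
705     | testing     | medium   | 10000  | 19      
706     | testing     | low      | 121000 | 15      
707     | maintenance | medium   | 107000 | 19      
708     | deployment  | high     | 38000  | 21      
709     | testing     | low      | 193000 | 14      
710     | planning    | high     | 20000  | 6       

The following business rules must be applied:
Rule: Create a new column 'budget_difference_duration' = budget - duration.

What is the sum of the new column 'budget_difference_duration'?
846842

Step 1: For each record, compute budget - duration
Example calculations:
  79000 - 3 = 78997
  183000 - 24 = 182976
  77000 - 17 = 76983
  ...
Step 2: Sum all derived values
Step 3: Total = 846842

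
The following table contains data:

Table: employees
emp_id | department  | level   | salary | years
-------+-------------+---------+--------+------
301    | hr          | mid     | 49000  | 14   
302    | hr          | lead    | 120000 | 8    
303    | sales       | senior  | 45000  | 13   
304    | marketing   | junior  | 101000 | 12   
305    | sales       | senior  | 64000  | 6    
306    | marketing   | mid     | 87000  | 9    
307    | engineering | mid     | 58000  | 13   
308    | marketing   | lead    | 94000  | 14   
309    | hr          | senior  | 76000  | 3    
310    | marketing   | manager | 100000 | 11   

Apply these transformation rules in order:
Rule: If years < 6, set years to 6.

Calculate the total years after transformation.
106

Step 1: 1 records have years < 6
Step 2: These records originally summed to 3
Step 3: After setting to minimum: 1 × 6 = 6
Step 4: Unaffected records sum: 100
Step 5: Final sum = 6 + 100 = 106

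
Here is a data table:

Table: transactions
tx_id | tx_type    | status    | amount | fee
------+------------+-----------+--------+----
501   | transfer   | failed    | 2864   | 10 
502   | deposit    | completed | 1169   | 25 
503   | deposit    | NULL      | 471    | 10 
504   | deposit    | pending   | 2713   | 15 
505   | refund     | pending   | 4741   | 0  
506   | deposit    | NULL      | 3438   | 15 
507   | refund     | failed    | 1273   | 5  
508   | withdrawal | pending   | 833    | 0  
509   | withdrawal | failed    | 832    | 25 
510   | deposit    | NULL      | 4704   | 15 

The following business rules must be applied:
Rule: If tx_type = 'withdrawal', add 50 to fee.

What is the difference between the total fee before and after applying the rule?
100

Step 1: Original sum of fee = 120
Step 2: 2 records have tx_type = 'withdrawal'
Step 3: Each affected record changes by 50
Step 4: Total change = 2 × 50 = 100
Step 5: New sum = 120 + 100 = 220
Step 6: Difference = |220 - 120| = 100
        (Sum increased by 100)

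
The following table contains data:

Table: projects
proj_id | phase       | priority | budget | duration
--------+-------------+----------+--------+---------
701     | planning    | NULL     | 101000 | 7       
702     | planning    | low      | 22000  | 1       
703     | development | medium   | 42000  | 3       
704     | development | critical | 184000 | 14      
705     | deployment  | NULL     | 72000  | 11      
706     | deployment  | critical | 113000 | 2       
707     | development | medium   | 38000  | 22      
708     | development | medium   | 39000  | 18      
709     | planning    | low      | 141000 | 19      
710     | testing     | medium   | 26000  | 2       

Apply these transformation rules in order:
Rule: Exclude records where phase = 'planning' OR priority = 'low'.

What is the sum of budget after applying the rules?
514000

Step 1: Find records where phase = 'planning' OR priority = 'low'
Step 2: 3 records match, summing to 264000
Step 3: Original sum: 778000
Step 4: Remaining sum = 778000 - 264000 = 514000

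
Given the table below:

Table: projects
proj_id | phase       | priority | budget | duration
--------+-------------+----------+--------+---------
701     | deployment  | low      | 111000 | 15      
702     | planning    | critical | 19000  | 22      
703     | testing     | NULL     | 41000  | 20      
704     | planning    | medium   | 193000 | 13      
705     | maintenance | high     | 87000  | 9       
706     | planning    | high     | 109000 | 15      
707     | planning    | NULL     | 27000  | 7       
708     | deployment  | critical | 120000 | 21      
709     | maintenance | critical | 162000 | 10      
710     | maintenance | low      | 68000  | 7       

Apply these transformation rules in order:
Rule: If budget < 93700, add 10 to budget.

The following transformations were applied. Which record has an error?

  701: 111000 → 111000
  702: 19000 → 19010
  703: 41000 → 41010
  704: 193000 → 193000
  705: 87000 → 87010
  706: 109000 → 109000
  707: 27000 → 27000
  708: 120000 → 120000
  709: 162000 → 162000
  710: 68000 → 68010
Record 707 has an error. The correct transformed value should be 27010, not 27000.

Step 1: Check each record against the rule
Step 2: Record 707 has budget = 27000
Step 3: Since 27000 < 93700, the bonus should have been applied
Step 4: Correct value = 27010, but claimed value = 27000
Conclusion: Record 707 has the error.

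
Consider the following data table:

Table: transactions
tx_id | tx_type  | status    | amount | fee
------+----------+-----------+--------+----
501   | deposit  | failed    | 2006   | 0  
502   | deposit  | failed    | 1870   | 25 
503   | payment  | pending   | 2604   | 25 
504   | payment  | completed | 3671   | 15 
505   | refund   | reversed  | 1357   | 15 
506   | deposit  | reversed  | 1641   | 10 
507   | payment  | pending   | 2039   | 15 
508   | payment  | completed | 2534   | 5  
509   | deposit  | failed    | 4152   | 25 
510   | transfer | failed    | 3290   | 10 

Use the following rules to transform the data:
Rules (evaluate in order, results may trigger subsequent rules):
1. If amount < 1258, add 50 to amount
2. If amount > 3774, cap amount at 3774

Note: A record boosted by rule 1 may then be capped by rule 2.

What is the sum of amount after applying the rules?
24786

Step 1: Apply rule 1 to records with amount < 1258
  - 0 records get bonus of 50
  - Of these, 0 records then exceed 3774 and get capped
Step 2: Apply rule 2 to records with amount > 3774
  - 1 records (original) are capped
Step 3: Calculate final sum = 24786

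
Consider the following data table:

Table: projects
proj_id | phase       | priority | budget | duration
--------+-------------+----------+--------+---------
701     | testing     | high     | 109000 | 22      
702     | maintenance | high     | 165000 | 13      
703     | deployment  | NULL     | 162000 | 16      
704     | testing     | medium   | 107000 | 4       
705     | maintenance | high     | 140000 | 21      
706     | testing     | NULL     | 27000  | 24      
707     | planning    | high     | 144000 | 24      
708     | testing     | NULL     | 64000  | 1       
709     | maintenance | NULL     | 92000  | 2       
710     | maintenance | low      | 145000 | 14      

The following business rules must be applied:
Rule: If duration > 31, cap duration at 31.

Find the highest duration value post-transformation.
24

Step 1: Original maximum duration = 24
Step 2: Check cap of 31 against maximum
Step 3: No records exceed the cap (max 24 <= cap 31), so no capping applies
Step 4: Maximum after transformation = 24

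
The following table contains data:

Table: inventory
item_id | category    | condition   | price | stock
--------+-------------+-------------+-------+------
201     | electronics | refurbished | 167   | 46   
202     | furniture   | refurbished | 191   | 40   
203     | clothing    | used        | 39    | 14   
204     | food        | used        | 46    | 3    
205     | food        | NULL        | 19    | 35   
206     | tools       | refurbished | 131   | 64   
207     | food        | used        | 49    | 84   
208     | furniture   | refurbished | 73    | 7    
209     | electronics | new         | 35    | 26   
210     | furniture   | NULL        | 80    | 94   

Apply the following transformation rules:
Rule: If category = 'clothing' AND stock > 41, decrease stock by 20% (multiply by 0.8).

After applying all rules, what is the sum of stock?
413

Step 1: Find records where category = 'clothing' AND stock > 41
Step 2: 0 records match, summing to 0
Step 3: After multiplier: 0 × 0.8 = 0.0
Step 4: Unaffected records sum: 413
Step 5: Final sum = 0.0 + 413 = 413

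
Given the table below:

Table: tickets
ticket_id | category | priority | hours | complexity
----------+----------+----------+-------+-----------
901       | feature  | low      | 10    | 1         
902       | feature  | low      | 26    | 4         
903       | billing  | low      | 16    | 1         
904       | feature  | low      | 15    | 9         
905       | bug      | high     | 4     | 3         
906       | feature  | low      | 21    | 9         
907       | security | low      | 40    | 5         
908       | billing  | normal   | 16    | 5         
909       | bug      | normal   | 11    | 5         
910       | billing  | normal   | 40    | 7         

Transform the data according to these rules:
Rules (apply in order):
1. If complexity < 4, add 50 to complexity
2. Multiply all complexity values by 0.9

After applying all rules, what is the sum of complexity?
179.1

Step 1: Apply Rule 1 - Add 50 to records with complexity < 4
  - 3 records affected: 5 + (3 × 50) = 155
  - Unaffected records: 44
  - Sum after Rule 1: 199
Step 2: Apply Rule 2 - Multiply all by 0.9
  - 199 × 0.9 = 179.1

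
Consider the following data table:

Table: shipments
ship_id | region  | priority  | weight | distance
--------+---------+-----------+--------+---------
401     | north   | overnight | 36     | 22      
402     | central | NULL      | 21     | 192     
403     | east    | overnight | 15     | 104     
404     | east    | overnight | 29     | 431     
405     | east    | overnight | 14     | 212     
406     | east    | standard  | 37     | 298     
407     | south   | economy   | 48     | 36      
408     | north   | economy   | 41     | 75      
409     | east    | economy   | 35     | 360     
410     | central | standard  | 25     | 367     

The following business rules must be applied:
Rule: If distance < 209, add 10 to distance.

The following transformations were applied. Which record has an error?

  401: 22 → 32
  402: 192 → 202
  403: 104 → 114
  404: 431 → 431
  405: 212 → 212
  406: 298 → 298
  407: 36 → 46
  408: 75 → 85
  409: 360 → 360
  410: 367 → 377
Record 410 has an error. The correct transformed value should be 367, not 377.

Step 1: Check each record against the rule
Step 2: Record 410 has distance = 367
Step 3: Since 367 >= 209, the bonus should not have been applied
Step 4: Correct value = 367, but claimed value = 377
Conclusion: Record 410 has the error.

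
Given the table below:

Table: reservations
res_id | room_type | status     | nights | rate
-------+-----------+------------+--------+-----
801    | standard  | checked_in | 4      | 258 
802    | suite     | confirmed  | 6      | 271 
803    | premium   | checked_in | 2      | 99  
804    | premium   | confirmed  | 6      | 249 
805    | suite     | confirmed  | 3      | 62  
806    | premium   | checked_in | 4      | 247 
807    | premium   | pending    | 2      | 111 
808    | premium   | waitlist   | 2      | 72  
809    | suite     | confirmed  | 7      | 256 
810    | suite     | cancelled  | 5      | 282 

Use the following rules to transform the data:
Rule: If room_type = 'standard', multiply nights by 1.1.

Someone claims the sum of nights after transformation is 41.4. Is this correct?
Yes, the result is correct.

Step 1: Calculate the correct sum after transformation
Step 2: Apply multiplier 1.1 to records where room_type = 'standard'
Step 3: Correct result = 41.4
Step 4: Claimed result = 41.4
Step 5: 41.4 = 41.4 ✓
Conclusion: The claimed result is correct.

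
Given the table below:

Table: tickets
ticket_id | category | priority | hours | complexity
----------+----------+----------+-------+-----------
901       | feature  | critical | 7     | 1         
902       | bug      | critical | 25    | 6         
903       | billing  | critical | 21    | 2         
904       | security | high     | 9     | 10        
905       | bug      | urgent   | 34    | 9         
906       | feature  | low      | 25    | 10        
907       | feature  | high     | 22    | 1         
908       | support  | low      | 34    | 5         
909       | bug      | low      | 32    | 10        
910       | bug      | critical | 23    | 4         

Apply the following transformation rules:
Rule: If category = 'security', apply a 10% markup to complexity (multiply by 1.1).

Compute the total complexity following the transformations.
59.0

Step 1: Records with category = 'security' have total complexity = 10
Step 2: Apply multiplier: 10 × 1.1 = 11.0
Step 3: Other records total: 48
Step 4: Final sum = 11.0 + 48 = 59.0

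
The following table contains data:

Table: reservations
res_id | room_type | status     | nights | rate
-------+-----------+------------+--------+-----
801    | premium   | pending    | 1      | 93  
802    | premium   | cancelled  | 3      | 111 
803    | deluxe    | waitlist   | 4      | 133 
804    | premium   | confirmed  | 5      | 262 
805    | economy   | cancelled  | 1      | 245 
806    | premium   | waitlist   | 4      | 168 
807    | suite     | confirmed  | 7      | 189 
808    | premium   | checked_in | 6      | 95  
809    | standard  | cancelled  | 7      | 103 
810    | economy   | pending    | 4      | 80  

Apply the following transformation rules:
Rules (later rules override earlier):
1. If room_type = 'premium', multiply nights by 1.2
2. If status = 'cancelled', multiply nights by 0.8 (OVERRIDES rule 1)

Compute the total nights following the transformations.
43.0

Step 1: Rule 2 takes priority for records with status = 'cancelled'
  - 3 records: 11 × 0.8 = 8.8
Step 2: Rule 1 applies to remaining records with room_type = 'premium'
  - 4 records: 16 × 1.2 = 19.2
Step 3: Other records unchanged: 15
Step 4: Final sum = 8.8 + 19.2 + 15 = 43.0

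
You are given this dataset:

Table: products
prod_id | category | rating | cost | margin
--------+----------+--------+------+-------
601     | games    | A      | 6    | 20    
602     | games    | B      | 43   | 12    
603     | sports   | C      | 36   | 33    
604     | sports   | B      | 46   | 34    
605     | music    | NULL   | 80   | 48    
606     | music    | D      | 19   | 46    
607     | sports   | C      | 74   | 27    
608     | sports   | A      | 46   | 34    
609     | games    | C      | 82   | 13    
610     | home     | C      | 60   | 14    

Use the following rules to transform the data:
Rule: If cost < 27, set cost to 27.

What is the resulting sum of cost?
521

Step 1: 2 records have cost < 27
Step 2: These records originally summed to 25
Step 3: After setting to minimum: 2 × 27 = 54
Step 4: Unaffected records sum: 467
Step 5: Final sum = 54 + 467 = 521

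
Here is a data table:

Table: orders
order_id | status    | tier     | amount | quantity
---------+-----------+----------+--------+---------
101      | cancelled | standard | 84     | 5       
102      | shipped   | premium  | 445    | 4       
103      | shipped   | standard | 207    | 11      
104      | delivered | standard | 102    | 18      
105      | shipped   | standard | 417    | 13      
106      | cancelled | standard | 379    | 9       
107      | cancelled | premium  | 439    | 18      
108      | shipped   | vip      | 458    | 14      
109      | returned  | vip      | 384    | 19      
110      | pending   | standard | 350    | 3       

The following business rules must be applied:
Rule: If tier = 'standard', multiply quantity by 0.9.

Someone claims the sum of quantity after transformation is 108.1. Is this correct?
Yes, the result is correct.

Step 1: Calculate the correct sum after transformation
Step 2: Apply multiplier 0.9 to records where tier = 'standard'
Step 3: Correct result = 108.1
Step 4: Claimed result = 108.1
Step 5: 108.1 = 108.1 ✓
Conclusion: The claimed result is correct.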